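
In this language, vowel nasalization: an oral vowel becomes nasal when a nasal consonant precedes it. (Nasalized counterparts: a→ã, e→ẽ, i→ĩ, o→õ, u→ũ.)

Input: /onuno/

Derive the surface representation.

/u/ after nasal /n/ → [ũ]
/o/ after nasal /n/ → [õ]

[onũnõ]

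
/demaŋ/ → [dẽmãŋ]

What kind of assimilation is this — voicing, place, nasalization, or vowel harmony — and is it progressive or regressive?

/e/→[ẽ] /a/→[ã].
Each target copies a feature from the following segment, so the direction is regressive.

nasalization, regressive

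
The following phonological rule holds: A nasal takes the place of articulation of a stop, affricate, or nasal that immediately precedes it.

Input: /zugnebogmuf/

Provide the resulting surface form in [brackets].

[zugŋebogŋuf]

/n/ after /g/ (velar) → [ŋ]
/m/ after /g/ (velar) → [ŋ]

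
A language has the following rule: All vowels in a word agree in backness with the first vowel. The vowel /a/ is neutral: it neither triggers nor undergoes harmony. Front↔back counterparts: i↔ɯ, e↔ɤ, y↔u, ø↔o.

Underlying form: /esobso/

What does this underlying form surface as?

[esøbsø]

/o/ harmonizes with /e/ ([-back]) → [ø]
/o/ harmonizes with /e/ ([-back]) → [ø]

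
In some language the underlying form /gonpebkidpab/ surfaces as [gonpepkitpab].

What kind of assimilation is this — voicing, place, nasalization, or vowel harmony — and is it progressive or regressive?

voicing assimilation, regressive

/b/→[p] /d/→[t].
Each target copies a feature from the following segment, so the direction is regressive.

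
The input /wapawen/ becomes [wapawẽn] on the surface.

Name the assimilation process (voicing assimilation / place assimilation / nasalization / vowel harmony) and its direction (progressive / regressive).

nasalization, regressive

/e/→[ẽ].
Each target copies a feature from the following segment, so the direction is regressive.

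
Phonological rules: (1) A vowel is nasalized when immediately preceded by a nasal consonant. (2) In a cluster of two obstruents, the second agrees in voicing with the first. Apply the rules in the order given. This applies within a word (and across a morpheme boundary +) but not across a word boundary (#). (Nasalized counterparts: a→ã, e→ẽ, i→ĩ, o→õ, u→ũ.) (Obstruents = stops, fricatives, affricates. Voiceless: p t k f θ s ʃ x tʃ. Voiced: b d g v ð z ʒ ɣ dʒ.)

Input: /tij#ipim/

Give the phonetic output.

Rule 1: no segment meets the rule's conditions; no change.
After rule 1: tij#ipim
Rule 2: no segment meets the rule's conditions; no change.

[tij#ipim]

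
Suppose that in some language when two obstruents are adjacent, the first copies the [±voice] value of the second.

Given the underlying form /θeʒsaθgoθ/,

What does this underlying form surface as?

/ʒ/ before /s/ (voiceless) → [ʃ]
/θ/ before /g/ (voiced) → [ð]

[θeʃsaðgoθ]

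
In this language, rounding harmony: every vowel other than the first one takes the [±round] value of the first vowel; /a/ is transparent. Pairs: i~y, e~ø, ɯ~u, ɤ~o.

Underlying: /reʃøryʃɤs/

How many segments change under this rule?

2

/ø/ harmonizes with /e/ ([-round]) → [e]
/y/ harmonizes with /e/ ([-round]) → [i]
2 segments change.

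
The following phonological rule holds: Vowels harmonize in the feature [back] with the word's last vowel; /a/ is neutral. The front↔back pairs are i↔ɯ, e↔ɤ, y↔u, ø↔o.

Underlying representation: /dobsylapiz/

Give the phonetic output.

[døbsylapiz]

/o/ harmonizes with /i/ ([-back]) → [ø]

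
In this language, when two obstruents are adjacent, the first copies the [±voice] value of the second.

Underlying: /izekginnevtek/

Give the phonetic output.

/k/ before /g/ (voiced) → [g]
/v/ before /t/ (voiceless) → [f]

[izegginneftek]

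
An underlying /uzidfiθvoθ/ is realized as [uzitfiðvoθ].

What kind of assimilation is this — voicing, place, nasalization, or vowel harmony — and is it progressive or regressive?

voicing assimilation, regressive

/d/→[t] /θ/→[ð].
Each target copies a feature from the following segment, so the direction is regressive.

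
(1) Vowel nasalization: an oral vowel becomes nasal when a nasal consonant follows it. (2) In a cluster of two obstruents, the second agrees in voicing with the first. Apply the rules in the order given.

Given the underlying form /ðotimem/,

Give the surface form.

[ðotĩmẽm]

Rule 1: /i/ before nasal /m/ → [ĩ]
Rule 1: /e/ before nasal /m/ → [ẽ]
After rule 1: ðotĩmẽm
Rule 2: no segment meets the rule's conditions; no change.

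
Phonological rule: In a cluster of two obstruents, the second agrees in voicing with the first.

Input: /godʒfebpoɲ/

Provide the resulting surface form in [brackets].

[godʒvebboɲ]

/f/ after /dʒ/ (voiced) → [v]
/p/ after /b/ (voiced) → [b]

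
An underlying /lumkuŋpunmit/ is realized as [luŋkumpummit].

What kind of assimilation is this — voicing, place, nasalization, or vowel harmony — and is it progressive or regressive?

/m/→[ŋ] /ŋ/→[m] /n/→[m].
Each target copies a feature from the following segment, so the direction is regressive.

place assimilation, regressive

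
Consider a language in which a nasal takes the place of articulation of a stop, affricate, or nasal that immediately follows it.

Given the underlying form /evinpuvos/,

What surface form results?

[evimpuvos]

/n/ before /p/ (labial) → [m]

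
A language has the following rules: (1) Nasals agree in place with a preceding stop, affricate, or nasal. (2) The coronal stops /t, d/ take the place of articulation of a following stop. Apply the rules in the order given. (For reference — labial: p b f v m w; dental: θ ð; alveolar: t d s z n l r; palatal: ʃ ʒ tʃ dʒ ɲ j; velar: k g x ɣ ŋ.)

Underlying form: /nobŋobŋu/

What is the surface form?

Rule 1: /ŋ/ after /b/ (labial) → [m]
Rule 1: /ŋ/ after /b/ (labial) → [m]
After rule 1: nobmobmu
Rule 2: no segment meets the rule's conditions; no change.

[nobmobmu]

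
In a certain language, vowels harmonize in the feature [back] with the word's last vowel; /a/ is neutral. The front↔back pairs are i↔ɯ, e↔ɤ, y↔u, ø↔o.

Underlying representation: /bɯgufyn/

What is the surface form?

[bigyfyn]

/ɯ/ harmonizes with /y/ ([-back]) → [i]
/u/ harmonizes with /y/ ([-back]) → [y]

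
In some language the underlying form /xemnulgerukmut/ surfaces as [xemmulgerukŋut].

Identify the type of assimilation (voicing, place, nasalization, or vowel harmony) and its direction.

place assimilation, progressive

/n/→[m] /m/→[ŋ].
Each target copies a feature from the preceding segment, so the direction is progressive.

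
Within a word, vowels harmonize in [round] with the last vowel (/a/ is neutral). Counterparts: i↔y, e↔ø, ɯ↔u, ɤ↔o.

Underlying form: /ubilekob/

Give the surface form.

[ubyløkob]

/i/ harmonizes with /o/ ([+round]) → [y]
/e/ harmonizes with /o/ ([+round]) → [ø]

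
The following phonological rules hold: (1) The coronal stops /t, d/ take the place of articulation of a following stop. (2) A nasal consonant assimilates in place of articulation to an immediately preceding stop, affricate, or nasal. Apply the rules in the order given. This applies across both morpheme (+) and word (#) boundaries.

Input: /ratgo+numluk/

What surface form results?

[rakgo+numluk]

Rule 1: /t/ before /g/ (velar) → [k]
After rule 1: rakgo+numluk
Rule 2: no segment meets the rule's conditions; no change.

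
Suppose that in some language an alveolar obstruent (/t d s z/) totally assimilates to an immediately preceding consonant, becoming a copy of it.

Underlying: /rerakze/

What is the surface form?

/z/ after /k/ → [k] (total assimilation)

[rerakke]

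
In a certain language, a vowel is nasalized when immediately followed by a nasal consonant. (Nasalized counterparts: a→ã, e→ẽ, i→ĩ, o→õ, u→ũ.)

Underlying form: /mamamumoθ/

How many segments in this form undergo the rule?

3

/a/ before nasal /m/ → [ã]
/a/ before nasal /m/ → [ã]
/u/ before nasal /m/ → [ũ]
3 segments change.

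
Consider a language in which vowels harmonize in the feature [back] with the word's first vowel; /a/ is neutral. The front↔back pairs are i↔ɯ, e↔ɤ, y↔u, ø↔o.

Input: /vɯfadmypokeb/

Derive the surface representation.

/y/ harmonizes with /ɯ/ ([+back]) → [u]
/e/ harmonizes with /ɯ/ ([+back]) → [ɤ]

[vɯfadmupokɤb]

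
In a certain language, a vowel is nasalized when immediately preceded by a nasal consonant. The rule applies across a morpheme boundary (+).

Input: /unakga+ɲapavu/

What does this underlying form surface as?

/a/ after nasal /n/ → [ã]
/a/ after nasal /ɲ/ → [ã]

[unãkga+ɲãpavu]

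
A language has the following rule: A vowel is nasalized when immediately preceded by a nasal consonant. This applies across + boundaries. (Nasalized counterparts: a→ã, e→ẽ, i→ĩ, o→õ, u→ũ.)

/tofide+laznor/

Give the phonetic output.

/o/ after nasal /n/ → [õ]

[tofide+laznõr]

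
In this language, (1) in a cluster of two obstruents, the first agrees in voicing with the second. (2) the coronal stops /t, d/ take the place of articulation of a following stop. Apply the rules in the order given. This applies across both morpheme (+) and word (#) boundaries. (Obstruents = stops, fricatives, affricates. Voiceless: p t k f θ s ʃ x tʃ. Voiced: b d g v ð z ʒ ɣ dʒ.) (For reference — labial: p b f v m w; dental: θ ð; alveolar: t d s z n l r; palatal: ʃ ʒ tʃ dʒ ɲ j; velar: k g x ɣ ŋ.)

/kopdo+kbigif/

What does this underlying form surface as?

Rule 1: /p/ before /d/ (voiced) → [b]
Rule 1: /k/ before /b/ (voiced) → [g]
After rule 1: kobdo+gbigif
Rule 2: no segment meets the rule's conditions; no change.

[kobdo+gbigif]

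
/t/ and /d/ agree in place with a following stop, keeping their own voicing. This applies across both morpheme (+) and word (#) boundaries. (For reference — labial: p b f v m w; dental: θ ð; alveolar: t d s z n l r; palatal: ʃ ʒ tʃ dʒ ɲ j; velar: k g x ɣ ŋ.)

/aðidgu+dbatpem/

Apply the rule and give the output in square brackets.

[aðiggu+bbappem]

/d/ before /g/ (velar) → [g]
/d/ before /b/ (labial) → [b]
/t/ before /p/ (labial) → [p]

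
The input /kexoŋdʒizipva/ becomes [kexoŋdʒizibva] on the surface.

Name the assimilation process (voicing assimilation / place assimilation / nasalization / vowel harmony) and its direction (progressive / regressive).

voicing assimilation, regressive

/p/→[b].
Each target copies a feature from the following segment, so the direction is regressive.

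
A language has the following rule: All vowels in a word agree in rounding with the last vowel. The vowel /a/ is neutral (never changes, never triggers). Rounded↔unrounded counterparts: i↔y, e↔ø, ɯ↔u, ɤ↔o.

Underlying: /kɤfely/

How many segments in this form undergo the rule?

/ɤ/ harmonizes with /y/ ([+round]) → [o]
/e/ harmonizes with /y/ ([+round]) → [ø]
2 segments change.

2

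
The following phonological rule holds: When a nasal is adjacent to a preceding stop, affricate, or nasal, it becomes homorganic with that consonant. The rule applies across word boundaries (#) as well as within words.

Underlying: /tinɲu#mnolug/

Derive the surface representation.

/ɲ/ after /n/ (alveolar) → [n]
/n/ after /m/ (labial) → [m]

[tinnu#mmolug]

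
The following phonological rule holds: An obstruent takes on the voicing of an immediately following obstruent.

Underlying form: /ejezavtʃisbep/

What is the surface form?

/v/ before /tʃ/ (voiceless) → [f]
/s/ before /b/ (voiced) → [z]

[ejezaftʃizbep]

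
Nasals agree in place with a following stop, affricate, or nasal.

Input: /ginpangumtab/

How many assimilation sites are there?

3

/n/ before /p/ (labial) → [m]
/n/ before /g/ (velar) → [ŋ]
/m/ before /t/ (alveolar) → [n]
3 segments change.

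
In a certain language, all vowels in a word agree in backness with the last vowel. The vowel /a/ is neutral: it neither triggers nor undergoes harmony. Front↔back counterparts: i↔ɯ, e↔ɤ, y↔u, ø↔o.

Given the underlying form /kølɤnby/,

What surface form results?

/ɤ/ harmonizes with /y/ ([-back]) → [e]

[kølenby]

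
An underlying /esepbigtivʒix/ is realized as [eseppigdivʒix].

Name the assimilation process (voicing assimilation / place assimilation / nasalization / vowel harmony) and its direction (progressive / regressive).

voicing assimilation, progressive

/b/→[p] /t/→[d].
Each target copies a feature from the preceding segment, so the direction is progressive.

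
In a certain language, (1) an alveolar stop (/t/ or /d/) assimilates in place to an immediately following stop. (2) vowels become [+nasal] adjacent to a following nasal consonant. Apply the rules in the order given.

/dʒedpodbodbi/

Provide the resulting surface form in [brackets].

[dʒebpobbobbi]

Rule 1: /d/ before /p/ (labial) → [b]
Rule 1: /d/ before /b/ (labial) → [b]
Rule 1: /d/ before /b/ (labial) → [b]
After rule 1: dʒebpobbobbi
Rule 2: no segment meets the rule's conditions; no change.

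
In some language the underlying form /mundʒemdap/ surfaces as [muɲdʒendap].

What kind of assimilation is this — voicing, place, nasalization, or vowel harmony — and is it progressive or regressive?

/n/→[ɲ] /m/→[n].
Each target copies a feature from the following segment, so the direction is regressive.

place assimilation, regressive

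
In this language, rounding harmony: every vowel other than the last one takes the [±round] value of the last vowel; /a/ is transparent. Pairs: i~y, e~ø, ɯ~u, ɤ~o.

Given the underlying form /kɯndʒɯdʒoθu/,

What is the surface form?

/ɯ/ harmonizes with /u/ ([+round]) → [u]
/ɯ/ harmonizes with /u/ ([+round]) → [u]

[kundʒudʒoθu]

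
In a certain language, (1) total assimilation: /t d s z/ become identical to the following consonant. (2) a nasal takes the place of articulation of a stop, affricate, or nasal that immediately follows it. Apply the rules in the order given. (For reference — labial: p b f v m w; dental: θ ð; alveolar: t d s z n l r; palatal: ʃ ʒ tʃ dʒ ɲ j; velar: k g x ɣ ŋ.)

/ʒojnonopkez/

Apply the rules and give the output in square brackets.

Rule 1: no segment meets the rule's conditions; no change.
After rule 1: ʒojnonopkez
Rule 2: no segment meets the rule's conditions; no change.

[ʒojnonopkez]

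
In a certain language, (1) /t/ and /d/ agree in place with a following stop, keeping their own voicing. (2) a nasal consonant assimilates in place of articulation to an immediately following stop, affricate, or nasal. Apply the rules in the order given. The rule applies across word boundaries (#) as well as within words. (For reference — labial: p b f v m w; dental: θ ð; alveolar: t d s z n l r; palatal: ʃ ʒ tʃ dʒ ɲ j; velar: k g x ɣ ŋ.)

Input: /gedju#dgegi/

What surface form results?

Rule 1: /d/ before /g/ (velar) → [g]
After rule 1: gedju#ggegi
Rule 2: no segment meets the rule's conditions; no change.

[gedju#ggegi]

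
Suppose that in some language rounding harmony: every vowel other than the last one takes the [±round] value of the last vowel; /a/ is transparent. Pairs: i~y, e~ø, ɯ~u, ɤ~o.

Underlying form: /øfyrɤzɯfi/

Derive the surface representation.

[efirɤzɯfi]

/ø/ harmonizes with /i/ ([-round]) → [e]
/y/ harmonizes with /i/ ([-round]) → [i]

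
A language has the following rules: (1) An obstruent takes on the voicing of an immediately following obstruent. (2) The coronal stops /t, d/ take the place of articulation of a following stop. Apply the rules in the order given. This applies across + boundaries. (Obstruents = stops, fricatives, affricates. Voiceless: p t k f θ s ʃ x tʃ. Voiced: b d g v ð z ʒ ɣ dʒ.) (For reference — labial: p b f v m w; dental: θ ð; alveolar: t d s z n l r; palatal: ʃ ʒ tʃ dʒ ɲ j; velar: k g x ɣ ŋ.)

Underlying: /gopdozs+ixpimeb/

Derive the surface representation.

Rule 1: /p/ before /d/ (voiced) → [b]
Rule 1: /z/ before /s/ (voiceless) → [s]
After rule 1: gobdoss+ixpimeb
Rule 2: no segment meets the rule's conditions; no change.

[gobdoss+ixpimeb]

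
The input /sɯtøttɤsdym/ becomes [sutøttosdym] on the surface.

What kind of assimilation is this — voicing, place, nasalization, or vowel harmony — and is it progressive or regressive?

vowel harmony, regressive

/ɯ/→[u] /ɤ/→[o].
Vowels agree with the last vowel, so the harmony is regressive.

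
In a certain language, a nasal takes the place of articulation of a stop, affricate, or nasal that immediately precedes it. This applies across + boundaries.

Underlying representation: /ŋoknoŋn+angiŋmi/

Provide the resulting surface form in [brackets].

[ŋokŋoŋŋ+angiŋŋi]

/n/ after /k/ (velar) → [ŋ]
/n/ after /ŋ/ (velar) → [ŋ]
/m/ after /ŋ/ (velar) → [ŋ]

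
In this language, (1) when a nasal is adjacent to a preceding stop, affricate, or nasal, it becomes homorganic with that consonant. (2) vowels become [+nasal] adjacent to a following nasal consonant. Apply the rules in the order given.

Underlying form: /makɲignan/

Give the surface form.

[makŋigŋãn]

Rule 1: /ɲ/ after /k/ (velar) → [ŋ]
Rule 1: /n/ after /g/ (velar) → [ŋ]
After rule 1: makŋigŋan
Rule 2: /a/ before nasal /n/ → [ã]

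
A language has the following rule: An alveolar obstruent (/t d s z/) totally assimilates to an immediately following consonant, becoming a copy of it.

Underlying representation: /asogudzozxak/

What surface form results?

/d/ before /z/ → [z] (total assimilation)
/z/ before /x/ → [x] (total assimilation)

[asoguzzoxxak]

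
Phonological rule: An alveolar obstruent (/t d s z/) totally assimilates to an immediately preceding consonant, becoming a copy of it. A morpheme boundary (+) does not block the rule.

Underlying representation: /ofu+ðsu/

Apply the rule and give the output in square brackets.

[ofu+ððu]

/s/ after /ð/ → [ð] (total assimilation)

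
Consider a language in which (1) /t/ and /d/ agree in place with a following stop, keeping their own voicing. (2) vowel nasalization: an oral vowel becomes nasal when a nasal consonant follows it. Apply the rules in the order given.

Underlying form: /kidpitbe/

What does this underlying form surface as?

Rule 1: /d/ before /p/ (labial) → [b]
Rule 1: /t/ before /b/ (labial) → [p]
After rule 1: kibpipbe
Rule 2: no segment meets the rule's conditions; no change.

[kibpipbe]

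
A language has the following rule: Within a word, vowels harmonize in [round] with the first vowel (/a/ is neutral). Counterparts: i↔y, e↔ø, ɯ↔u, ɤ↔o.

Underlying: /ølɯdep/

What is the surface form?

[øludøp]

/ɯ/ harmonizes with /ø/ ([+round]) → [u]
/e/ harmonizes with /ø/ ([+round]) → [ø]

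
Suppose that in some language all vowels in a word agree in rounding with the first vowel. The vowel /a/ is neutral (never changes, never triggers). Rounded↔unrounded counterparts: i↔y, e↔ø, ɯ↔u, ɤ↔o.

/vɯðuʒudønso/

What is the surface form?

[vɯðɯʒɯdensɤ]

/u/ harmonizes with /ɯ/ ([-round]) → [ɯ]
/u/ harmonizes with /ɯ/ ([-round]) → [ɯ]
/ø/ harmonizes with /ɯ/ ([-round]) → [e]
/o/ harmonizes with /ɯ/ ([-round]) → [ɤ]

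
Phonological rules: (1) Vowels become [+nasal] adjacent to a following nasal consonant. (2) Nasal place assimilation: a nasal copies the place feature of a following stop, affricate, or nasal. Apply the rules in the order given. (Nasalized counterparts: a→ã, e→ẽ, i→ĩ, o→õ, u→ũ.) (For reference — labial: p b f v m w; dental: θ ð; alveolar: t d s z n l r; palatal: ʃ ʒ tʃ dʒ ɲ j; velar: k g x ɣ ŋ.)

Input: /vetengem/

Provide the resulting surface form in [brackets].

[vetẽŋgẽm]

Rule 1: /e/ before nasal /n/ → [ẽ]
Rule 1: /e/ before nasal /m/ → [ẽ]
After rule 1: vetẽngẽm
Rule 2: /n/ before /g/ (velar) → [ŋ]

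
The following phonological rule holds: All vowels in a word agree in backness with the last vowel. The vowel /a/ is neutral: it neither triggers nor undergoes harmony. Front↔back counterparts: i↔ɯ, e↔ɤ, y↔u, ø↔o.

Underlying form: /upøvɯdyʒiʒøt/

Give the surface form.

[ypøvidyʒiʒøt]

/u/ harmonizes with /ø/ ([-back]) → [y]
/ɯ/ harmonizes with /ø/ ([-back]) → [i]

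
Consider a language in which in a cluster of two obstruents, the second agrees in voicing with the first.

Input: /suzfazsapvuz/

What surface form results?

/f/ after /z/ (voiced) → [v]
/s/ after /z/ (voiced) → [z]
/v/ after /p/ (voiceless) → [f]

[suzvazzapfuz]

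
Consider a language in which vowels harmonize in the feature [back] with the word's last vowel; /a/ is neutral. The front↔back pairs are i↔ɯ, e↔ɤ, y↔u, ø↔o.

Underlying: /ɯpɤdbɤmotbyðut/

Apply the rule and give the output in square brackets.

/y/ harmonizes with /u/ ([+back]) → [u]

[ɯpɤdbɤmotbuðut]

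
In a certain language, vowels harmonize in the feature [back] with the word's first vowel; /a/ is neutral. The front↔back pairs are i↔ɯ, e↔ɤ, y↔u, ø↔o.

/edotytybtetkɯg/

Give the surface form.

/o/ harmonizes with /e/ ([-back]) → [ø]
/ɯ/ harmonizes with /e/ ([-back]) → [i]

[edøtytybtetkig]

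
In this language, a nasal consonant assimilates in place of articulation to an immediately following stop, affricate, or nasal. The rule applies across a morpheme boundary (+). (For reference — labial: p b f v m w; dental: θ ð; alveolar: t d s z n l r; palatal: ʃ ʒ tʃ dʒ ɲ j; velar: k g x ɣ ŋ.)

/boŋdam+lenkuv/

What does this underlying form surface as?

[bondam+leŋkuv]

/ŋ/ before /d/ (alveolar) → [n]
/n/ before /k/ (velar) → [ŋ]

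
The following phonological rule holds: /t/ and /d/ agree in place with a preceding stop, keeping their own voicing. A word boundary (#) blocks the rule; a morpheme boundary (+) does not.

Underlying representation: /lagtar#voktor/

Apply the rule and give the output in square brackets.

/t/ after /g/ (velar) → [k]
/t/ after /k/ (velar) → [k]

[lagkar#vokkor]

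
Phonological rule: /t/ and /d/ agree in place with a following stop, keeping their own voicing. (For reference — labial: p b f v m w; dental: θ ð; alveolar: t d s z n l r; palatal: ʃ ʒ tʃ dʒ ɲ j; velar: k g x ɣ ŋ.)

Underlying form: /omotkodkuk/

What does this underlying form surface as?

/t/ before /k/ (velar) → [k]
/d/ before /k/ (velar) → [g]

[omokkogkuk]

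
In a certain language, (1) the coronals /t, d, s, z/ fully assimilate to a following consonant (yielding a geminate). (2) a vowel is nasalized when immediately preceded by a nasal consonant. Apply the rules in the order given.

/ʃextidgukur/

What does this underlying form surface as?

[ʃextiggukur]

Rule 1: /d/ before /g/ → [g] (total assimilation)
After rule 1: ʃextiggukur
Rule 2: no segment meets the rule's conditions; no change.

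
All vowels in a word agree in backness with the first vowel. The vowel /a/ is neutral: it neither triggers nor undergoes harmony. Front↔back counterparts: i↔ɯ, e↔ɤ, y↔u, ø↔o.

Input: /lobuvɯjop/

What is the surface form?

no segment meets the rule's conditions; no change.

[lobuvɯjop]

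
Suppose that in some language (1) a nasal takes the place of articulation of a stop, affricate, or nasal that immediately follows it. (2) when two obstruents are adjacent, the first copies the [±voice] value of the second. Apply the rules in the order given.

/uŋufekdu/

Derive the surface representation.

[uŋufegdu]

Rule 1: no segment meets the rule's conditions; no change.
After rule 1: uŋufekdu
Rule 2: /k/ before /d/ (voiced) → [g]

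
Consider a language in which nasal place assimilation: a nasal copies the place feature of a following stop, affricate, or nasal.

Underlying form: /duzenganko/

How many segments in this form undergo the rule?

/n/ before /g/ (velar) → [ŋ]
/n/ before /k/ (velar) → [ŋ]
2 segments change.

2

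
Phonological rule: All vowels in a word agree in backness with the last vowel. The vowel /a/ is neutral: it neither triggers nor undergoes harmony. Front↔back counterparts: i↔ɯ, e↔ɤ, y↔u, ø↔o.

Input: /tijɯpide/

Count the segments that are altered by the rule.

/ɯ/ harmonizes with /e/ ([-back]) → [i]
1 segment changes.

1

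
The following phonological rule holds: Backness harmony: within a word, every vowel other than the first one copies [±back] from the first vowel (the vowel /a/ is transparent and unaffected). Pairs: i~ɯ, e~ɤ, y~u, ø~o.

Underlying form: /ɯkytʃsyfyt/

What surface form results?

[ɯkutʃsufut]

/y/ harmonizes with /ɯ/ ([+back]) → [u]
/y/ harmonizes with /ɯ/ ([+back]) → [u]
/y/ harmonizes with /ɯ/ ([+back]) → [u]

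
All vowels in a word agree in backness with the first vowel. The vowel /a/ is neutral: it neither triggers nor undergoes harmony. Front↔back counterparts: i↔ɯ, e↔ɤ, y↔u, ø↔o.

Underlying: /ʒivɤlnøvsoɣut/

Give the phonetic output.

/ɤ/ harmonizes with /i/ ([-back]) → [e]
/o/ harmonizes with /i/ ([-back]) → [ø]
/u/ harmonizes with /i/ ([-back]) → [y]

[ʒivelnøvsøɣyt]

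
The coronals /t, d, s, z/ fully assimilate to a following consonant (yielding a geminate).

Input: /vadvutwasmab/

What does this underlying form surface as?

[vavvuwwammab]

/d/ before /v/ → [v] (total assimilation)
/t/ before /w/ → [w] (total assimilation)
/s/ before /m/ → [m] (total assimilation)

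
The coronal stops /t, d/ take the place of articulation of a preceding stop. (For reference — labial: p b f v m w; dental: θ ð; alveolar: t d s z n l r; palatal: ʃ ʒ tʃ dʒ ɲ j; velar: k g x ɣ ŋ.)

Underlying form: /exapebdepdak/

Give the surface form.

/d/ after /b/ (labial) → [b]
/d/ after /p/ (labial) → [b]

[exapebbepbak]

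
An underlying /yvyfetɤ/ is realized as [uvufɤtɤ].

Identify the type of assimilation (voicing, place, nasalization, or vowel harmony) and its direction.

vowel harmony, regressive

/y/→[u] /y/→[u] /e/→[ɤ].
Vowels agree with the last vowel, so the harmony is regressive.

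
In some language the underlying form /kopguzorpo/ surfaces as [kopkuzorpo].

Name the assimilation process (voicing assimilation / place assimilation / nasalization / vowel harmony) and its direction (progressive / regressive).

voicing assimilation, progressive

/g/→[k].
Each target copies a feature from the preceding segment, so the direction is progressive.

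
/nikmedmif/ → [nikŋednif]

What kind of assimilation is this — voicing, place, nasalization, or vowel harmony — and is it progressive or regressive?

place assimilation, progressive

/m/→[ŋ] /m/→[n].
Each target copies a feature from the preceding segment, so the direction is progressive.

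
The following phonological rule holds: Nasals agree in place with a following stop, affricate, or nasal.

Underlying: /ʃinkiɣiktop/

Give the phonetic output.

/n/ before /k/ (velar) → [ŋ]

[ʃiŋkiɣiktop]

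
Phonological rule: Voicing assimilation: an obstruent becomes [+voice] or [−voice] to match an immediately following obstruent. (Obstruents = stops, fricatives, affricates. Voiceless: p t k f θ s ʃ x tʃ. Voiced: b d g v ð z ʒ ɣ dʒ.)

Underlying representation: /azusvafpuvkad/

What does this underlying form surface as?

[azuzvafpufkad]

/s/ before /v/ (voiced) → [z]
/v/ before /k/ (voiceless) → [f]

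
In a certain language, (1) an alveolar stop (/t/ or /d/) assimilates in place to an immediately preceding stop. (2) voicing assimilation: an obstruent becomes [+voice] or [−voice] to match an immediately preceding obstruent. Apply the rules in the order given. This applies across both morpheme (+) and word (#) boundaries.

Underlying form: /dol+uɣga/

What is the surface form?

[dol+uɣga]

Rule 1: no segment meets the rule's conditions; no change.
After rule 1: dol+uɣga
Rule 2: no segment meets the rule's conditions; no change.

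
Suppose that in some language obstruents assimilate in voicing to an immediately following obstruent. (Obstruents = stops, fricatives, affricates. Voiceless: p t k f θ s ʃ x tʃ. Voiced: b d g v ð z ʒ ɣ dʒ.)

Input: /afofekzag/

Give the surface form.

[afofegzag]

/k/ before /z/ (voiced) → [g]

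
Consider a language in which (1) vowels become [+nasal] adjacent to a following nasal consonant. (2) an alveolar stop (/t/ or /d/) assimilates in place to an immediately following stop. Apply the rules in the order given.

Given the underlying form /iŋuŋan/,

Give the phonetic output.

[ĩŋũŋãn]

Rule 1: /i/ before nasal /ŋ/ → [ĩ]
Rule 1: /u/ before nasal /ŋ/ → [ũ]
Rule 1: /a/ before nasal /n/ → [ã]
After rule 1: ĩŋũŋãn
Rule 2: no segment meets the rule's conditions; no change.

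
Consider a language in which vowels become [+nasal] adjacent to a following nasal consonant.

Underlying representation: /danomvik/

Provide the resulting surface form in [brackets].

/a/ before nasal /n/ → [ã]
/o/ before nasal /m/ → [õ]

[dãnõmvik]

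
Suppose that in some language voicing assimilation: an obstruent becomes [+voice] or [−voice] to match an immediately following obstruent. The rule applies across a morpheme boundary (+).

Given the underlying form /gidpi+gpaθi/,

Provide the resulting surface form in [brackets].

/d/ before /p/ (voiceless) → [t]
/g/ before /p/ (voiceless) → [k]

[gitpi+kpaθi]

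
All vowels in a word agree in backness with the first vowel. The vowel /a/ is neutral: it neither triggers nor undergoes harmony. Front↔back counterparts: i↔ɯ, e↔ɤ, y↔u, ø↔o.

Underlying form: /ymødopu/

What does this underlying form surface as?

/o/ harmonizes with /y/ ([-back]) → [ø]
/u/ harmonizes with /y/ ([-back]) → [y]

[ymødøpy]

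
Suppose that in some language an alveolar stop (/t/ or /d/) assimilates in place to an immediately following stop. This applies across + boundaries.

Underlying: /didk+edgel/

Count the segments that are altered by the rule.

/d/ before /k/ (velar) → [g]
/d/ before /g/ (velar) → [g]
2 segments change.

2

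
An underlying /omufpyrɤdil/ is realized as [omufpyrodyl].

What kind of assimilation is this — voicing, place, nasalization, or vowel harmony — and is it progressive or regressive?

/ɤ/→[o] /i/→[y].
Vowels agree with the first vowel, so the harmony is progressive.

vowel harmony, progressive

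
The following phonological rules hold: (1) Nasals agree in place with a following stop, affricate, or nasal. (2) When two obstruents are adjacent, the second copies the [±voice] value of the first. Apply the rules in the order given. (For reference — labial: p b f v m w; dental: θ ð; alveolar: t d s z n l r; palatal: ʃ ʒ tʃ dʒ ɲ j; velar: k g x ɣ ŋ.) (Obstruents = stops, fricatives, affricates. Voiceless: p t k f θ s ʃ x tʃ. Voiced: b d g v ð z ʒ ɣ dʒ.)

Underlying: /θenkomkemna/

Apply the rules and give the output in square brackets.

[θeŋkoŋkenna]

Rule 1: /n/ before /k/ (velar) → [ŋ]
Rule 1: /m/ before /k/ (velar) → [ŋ]
Rule 1: /m/ before /n/ (alveolar) → [n]
After rule 1: θeŋkoŋkenna
Rule 2: no segment meets the rule's conditions; no change.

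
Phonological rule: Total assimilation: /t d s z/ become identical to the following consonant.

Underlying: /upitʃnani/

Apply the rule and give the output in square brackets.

[upitʃnani]

no segment meets the rule's conditions; no change.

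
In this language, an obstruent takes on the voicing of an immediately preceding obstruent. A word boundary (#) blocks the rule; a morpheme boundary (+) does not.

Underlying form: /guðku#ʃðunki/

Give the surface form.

[guðgu#ʃθunki]

/k/ after /ð/ (voiced) → [g]
/ð/ after /ʃ/ (voiceless) → [θ]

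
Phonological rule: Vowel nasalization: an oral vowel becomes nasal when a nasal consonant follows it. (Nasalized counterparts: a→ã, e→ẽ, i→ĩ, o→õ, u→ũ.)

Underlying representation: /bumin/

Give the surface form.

/u/ before nasal /m/ → [ũ]
/i/ before nasal /n/ → [ĩ]

[bũmĩn]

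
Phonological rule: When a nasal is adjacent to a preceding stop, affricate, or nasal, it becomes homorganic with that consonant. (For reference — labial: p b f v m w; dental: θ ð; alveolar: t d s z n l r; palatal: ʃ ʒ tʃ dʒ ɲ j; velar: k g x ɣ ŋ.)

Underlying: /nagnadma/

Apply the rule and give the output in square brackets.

/n/ after /g/ (velar) → [ŋ]
/m/ after /d/ (alveolar) → [n]

[nagŋadna]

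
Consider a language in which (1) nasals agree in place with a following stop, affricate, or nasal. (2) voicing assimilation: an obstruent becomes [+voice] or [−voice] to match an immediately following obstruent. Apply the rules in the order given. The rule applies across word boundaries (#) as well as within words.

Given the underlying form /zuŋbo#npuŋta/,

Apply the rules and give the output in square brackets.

Rule 1: /ŋ/ before /b/ (labial) → [m]
Rule 1: /n/ before /p/ (labial) → [m]
Rule 1: /ŋ/ before /t/ (alveolar) → [n]
After rule 1: zumbo#mpunta
Rule 2: no segment meets the rule's conditions; no change.

[zumbo#mpunta]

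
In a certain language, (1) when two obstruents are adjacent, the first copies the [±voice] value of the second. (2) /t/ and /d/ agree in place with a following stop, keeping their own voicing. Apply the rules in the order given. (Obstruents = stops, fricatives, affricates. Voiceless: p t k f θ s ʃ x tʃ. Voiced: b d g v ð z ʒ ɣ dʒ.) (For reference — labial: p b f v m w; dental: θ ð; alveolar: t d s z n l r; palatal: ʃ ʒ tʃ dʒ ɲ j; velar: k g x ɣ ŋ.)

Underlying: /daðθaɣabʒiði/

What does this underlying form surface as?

Rule 1: /ð/ before /θ/ (voiceless) → [θ]
After rule 1: daθθaɣabʒiði
Rule 2: no segment meets the rule's conditions; no change.

[daθθaɣabʒiði]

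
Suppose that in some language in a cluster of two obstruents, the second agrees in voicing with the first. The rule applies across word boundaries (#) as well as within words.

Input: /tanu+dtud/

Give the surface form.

/t/ after /d/ (voiced) → [d]

[tanu+ddud]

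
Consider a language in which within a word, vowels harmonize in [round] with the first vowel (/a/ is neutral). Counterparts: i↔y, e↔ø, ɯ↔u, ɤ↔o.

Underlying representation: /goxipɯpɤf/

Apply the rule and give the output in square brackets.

/i/ harmonizes with /o/ ([+round]) → [y]
/ɯ/ harmonizes with /o/ ([+round]) → [u]
/ɤ/ harmonizes with /o/ ([+round]) → [o]

[goxypupof]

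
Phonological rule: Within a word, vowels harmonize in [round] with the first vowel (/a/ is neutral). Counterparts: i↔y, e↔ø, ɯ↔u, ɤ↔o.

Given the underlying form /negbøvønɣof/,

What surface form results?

/ø/ harmonizes with /e/ ([-round]) → [e]
/ø/ harmonizes with /e/ ([-round]) → [e]
/o/ harmonizes with /e/ ([-round]) → [ɤ]

[negbevenɣɤf]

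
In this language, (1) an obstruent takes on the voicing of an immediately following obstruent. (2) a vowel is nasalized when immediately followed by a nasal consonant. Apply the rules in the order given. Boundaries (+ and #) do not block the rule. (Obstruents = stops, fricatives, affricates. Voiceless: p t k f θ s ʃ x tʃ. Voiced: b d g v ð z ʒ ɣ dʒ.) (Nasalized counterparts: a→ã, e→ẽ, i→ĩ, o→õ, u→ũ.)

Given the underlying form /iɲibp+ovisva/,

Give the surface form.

[ĩɲipp+ovizva]

Rule 1: /b/ before /p/ (voiceless) → [p]
Rule 1: /s/ before /v/ (voiced) → [z]
After rule 1: iɲipp+ovizva
Rule 2: /i/ before nasal /ɲ/ → [ĩ]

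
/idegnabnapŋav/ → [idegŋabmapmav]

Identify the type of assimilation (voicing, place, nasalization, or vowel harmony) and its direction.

/n/→[ŋ] /n/→[m] /ŋ/→[m].
Each target copies a feature from the preceding segment, so the direction is progressive.

place assimilation, progressive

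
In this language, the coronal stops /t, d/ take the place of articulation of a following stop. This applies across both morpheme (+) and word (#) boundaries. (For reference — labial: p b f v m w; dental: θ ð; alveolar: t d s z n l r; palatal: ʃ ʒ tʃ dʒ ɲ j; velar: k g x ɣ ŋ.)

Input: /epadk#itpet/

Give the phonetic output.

[epagk#ippet]

/d/ before /k/ (velar) → [g]
/t/ before /p/ (labial) → [p]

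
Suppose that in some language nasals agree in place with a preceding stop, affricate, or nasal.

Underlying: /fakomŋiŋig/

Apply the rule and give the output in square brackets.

[fakommiŋig]

/ŋ/ after /m/ (labial) → [m]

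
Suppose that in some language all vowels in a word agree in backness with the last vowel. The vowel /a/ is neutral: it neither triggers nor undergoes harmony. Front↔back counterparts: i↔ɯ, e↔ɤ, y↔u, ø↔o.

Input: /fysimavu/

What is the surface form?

/y/ harmonizes with /u/ ([+back]) → [u]
/i/ harmonizes with /u/ ([+back]) → [ɯ]

[fusɯmavu]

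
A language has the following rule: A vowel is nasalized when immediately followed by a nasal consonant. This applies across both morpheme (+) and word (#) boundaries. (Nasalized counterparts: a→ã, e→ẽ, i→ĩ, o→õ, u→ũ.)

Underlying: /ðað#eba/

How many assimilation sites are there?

0

No segment meets the rule's conditions.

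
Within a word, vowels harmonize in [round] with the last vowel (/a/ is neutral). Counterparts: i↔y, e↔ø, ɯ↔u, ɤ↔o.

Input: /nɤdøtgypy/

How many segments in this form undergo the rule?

/ɤ/ harmonizes with /y/ ([+round]) → [o]
1 segment changes.

1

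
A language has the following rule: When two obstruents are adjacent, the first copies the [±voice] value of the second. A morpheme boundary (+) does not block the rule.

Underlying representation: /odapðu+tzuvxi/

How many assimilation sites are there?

3

/p/ before /ð/ (voiced) → [b]
/t/ before /z/ (voiced) → [d]
/v/ before /x/ (voiceless) → [f]
3 segments change.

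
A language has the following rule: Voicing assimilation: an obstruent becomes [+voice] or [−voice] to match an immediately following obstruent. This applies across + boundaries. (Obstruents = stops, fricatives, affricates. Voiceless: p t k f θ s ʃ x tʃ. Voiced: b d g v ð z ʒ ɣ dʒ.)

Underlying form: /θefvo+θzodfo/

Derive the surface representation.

[θevvo+ðzotfo]

/f/ before /v/ (voiced) → [v]
/θ/ before /z/ (voiced) → [ð]
/d/ before /f/ (voiceless) → [t]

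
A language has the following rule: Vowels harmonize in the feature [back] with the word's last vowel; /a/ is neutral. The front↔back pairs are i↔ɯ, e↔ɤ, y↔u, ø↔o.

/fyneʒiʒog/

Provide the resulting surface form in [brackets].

[funɤʒɯʒog]

/y/ harmonizes with /o/ ([+back]) → [u]
/e/ harmonizes with /o/ ([+back]) → [ɤ]
/i/ harmonizes with /o/ ([+back]) → [ɯ]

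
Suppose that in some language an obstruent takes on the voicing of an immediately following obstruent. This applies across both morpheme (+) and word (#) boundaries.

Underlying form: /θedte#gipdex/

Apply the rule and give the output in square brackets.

[θette#gibdex]

/d/ before /t/ (voiceless) → [t]
/p/ before /d/ (voiced) → [b]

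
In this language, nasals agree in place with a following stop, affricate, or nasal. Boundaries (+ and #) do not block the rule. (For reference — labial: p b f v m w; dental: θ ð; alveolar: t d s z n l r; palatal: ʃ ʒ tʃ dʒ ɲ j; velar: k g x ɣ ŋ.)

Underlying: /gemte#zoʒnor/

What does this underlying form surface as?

/m/ before /t/ (alveolar) → [n]

[gente#zoʒnor]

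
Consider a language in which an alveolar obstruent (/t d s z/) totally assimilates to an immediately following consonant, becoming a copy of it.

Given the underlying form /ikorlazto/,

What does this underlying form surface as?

[ikorlatto]

/z/ before /t/ → [t] (total assimilation)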